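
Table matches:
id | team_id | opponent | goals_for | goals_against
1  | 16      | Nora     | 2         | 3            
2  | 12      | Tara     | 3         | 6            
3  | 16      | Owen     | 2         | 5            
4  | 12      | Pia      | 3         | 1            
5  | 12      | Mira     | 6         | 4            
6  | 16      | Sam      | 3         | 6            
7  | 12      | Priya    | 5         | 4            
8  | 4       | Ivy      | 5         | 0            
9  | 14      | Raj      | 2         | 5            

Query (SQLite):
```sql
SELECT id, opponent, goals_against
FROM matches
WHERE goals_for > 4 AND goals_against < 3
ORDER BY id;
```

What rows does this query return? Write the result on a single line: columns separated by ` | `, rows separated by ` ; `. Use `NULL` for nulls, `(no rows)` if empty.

8 | Ivy | 0

goals_for > 4: ids {5, 7, 8}
goals_against < 3: ids {4, 8}
Combine with AND.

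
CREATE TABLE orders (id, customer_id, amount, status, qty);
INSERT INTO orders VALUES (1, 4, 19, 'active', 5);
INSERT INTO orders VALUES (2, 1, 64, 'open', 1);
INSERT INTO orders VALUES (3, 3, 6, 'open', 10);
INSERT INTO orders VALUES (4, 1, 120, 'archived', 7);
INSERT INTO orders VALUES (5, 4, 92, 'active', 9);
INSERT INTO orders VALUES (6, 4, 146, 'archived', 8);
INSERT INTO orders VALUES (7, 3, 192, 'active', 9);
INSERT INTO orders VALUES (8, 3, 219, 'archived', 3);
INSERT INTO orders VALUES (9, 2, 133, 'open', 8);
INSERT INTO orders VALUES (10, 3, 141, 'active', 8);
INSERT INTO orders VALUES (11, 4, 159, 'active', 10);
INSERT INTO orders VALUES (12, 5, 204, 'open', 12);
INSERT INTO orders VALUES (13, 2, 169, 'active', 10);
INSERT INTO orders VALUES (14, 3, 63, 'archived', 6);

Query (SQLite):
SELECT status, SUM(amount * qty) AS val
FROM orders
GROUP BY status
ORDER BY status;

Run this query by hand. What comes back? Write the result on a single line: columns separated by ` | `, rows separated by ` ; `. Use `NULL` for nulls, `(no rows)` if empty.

active | 7059 ; archived | 3043 ; open | 3636

For each row compute amount * qty.
Group by status; take SUM of the expression per group.
  active: ids {1, 5, 7, 10, 11, 13} → SUM(amount * qty)=7059
  archived: ids {4, 6, 8, 14} → SUM(amount * qty)=3043
  open: ids {2, 3, 9, 12} → SUM(amount * qty)=3636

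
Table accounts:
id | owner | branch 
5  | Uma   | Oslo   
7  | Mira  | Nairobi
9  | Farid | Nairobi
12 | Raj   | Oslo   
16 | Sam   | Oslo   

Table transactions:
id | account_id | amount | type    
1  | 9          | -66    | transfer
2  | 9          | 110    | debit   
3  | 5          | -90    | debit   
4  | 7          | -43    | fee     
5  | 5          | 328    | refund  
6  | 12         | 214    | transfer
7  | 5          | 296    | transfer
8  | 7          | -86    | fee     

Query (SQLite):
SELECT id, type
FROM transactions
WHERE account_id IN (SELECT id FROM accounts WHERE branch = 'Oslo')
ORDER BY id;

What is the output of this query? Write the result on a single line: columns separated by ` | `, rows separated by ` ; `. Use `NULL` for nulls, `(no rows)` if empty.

Inner query: accounts.id where branch = 'Oslo'.
Outer: keep transactions rows whose account_id is in that set.
Inner query → {5, 12, 16}

3 | debit ; 5 | refund ; 6 | transfer ; 7 | transfer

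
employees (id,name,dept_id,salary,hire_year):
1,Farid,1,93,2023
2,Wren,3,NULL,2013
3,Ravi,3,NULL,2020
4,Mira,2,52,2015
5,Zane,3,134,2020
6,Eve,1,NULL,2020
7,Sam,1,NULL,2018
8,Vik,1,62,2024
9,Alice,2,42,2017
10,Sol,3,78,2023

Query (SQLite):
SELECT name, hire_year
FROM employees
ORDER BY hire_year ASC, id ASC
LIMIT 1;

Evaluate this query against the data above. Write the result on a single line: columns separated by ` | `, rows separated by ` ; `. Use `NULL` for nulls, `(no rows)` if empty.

Wren | 2013

Sort by hire_year asc, tiebreak id asc: (2013, id=2), (2015, id=4), (2017, id=9), (2018, id=7) …. Take first 1.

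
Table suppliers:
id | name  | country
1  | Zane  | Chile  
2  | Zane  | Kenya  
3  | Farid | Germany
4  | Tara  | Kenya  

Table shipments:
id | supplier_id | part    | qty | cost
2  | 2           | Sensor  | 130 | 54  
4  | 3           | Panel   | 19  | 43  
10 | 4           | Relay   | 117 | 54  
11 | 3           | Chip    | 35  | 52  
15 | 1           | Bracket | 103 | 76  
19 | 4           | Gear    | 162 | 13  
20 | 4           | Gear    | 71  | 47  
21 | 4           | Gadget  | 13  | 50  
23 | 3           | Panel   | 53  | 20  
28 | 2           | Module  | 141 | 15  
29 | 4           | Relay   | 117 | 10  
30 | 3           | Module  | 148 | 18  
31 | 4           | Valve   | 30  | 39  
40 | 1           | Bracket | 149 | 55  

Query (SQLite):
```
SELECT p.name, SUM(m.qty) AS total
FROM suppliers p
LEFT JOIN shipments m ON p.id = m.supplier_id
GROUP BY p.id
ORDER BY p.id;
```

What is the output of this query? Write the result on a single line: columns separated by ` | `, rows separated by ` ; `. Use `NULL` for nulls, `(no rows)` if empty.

Zane | 252 ; Zane | 271 ; Farid | 255 ; Tara | 510

LEFT JOIN keeps every suppliers row; unmatched ones get NULL for shipments columns.
Group by suppliers.id and compute SUM(m.qty). SUM over an all-NULL group is NULL.
  1: ids {15, 40} → SUM(m.qty)=252
  2: ids {2, 28} → SUM(m.qty)=271
  3: ids {4, 11, 23, 30} → SUM(m.qty)=255
  4: ids {10, 19, 20, 21, 29, 31} → SUM(m.qty)=510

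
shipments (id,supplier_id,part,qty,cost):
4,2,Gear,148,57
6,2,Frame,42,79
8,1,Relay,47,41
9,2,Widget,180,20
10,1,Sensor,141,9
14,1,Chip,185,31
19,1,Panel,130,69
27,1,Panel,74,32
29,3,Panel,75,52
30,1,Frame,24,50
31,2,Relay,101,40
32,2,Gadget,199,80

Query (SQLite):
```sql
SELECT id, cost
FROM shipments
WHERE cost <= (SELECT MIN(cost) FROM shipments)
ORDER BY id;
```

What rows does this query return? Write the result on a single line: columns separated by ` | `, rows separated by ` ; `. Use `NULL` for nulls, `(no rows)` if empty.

10 | 9

Scalar subquery: MIN(cost) over all shipments rows = 9.
Keep rows where cost <= that value.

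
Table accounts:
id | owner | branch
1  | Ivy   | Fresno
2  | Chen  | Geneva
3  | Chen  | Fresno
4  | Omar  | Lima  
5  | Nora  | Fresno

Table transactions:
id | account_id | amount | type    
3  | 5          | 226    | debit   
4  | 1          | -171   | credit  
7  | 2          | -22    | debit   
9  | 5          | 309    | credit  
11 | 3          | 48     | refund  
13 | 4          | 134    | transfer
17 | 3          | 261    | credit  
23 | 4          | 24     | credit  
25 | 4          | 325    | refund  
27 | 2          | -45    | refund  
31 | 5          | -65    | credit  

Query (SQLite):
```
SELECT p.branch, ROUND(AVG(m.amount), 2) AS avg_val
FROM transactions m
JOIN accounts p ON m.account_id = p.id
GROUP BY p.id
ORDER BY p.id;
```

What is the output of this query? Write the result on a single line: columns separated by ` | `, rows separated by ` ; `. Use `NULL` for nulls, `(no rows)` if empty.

Fresno | -171 ; Geneva | -33.5 ; Fresno | 154.5 ; Lima | 161 ; Fresno | 156.67

Join each transactions row to its accounts via account_id.
Group joined rows by accounts.id; compute ROUND(AVG(m.amount), 2) per group.
  1: ids {4} → ROUND(AVG(m.amount), 2)=-171
  2: ids {7, 27} → ROUND(AVG(m.amount), 2)=-33.5
  3: ids {11, 17} → ROUND(AVG(m.amount), 2)=154.5
  4: ids {13, 23, 25} → ROUND(AVG(m.amount), 2)=161
  5: ids {3, 9, 31} → ROUND(AVG(m.amount), 2)=156.67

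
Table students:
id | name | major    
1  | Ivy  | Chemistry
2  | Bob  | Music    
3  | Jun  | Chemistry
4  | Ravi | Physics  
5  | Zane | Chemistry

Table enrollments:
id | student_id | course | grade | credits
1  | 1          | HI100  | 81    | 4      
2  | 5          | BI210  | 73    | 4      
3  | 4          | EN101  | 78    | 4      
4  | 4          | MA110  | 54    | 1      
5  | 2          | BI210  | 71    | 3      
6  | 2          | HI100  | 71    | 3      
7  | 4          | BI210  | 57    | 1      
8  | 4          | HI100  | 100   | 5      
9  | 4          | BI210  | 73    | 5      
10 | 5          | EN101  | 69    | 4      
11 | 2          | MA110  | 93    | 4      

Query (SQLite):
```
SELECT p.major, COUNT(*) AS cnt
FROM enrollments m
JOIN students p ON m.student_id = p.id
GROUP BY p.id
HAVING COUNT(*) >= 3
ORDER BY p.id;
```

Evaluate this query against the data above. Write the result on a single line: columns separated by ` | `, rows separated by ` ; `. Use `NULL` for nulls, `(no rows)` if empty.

Music | 3 ; Physics | 5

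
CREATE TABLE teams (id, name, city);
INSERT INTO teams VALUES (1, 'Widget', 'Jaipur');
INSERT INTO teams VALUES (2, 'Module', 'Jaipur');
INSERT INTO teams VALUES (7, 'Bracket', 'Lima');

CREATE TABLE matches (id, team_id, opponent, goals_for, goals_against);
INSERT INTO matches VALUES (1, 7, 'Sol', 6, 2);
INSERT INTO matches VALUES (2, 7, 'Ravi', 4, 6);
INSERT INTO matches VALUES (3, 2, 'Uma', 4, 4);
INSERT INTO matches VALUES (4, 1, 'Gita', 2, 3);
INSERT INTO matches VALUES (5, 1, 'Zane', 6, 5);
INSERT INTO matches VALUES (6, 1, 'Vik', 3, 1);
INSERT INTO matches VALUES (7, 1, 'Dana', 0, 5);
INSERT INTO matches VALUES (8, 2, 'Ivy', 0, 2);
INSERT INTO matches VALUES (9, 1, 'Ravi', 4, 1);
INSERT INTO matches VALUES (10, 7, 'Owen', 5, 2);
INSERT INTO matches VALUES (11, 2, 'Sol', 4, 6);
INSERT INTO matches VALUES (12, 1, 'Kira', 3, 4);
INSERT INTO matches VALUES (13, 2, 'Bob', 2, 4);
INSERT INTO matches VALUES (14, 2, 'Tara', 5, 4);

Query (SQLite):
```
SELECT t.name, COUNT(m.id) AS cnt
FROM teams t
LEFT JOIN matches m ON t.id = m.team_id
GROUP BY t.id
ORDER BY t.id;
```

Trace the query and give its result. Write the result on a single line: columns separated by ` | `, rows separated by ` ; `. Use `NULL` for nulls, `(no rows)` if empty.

Widget | 6 ; Module | 5 ; Bracket | 3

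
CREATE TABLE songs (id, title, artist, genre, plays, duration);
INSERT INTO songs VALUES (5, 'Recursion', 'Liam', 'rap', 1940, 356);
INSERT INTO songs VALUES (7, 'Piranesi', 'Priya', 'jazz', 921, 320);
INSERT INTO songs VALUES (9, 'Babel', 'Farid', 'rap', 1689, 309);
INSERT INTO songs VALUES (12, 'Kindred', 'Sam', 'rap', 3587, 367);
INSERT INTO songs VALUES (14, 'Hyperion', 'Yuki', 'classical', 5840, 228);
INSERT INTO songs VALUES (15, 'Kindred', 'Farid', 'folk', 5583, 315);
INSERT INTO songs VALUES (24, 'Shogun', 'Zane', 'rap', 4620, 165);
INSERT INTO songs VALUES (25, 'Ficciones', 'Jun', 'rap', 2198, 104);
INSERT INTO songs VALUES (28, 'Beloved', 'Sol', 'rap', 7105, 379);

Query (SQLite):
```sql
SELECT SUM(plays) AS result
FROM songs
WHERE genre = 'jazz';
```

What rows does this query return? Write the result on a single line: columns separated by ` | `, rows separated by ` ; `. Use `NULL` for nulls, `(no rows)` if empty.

921

Rows where genre='jazz' → plays values: [921].
SUM of non-NULL values = 921.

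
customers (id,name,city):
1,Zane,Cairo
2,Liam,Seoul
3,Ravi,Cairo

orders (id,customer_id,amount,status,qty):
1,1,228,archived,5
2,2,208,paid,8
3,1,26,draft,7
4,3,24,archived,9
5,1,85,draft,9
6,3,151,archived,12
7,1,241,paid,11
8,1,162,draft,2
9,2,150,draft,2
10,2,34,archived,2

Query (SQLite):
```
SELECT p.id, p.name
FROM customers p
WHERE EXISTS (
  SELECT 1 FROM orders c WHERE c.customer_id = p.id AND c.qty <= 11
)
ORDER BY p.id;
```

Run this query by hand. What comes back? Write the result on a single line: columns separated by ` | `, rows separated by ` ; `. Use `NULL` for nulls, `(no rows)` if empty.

1 | Zane ; 2 | Liam ; 3 | Ravi

For each customers row, check whether any orders with matching customer_id has qty <= 11.
Keep rows where that is true.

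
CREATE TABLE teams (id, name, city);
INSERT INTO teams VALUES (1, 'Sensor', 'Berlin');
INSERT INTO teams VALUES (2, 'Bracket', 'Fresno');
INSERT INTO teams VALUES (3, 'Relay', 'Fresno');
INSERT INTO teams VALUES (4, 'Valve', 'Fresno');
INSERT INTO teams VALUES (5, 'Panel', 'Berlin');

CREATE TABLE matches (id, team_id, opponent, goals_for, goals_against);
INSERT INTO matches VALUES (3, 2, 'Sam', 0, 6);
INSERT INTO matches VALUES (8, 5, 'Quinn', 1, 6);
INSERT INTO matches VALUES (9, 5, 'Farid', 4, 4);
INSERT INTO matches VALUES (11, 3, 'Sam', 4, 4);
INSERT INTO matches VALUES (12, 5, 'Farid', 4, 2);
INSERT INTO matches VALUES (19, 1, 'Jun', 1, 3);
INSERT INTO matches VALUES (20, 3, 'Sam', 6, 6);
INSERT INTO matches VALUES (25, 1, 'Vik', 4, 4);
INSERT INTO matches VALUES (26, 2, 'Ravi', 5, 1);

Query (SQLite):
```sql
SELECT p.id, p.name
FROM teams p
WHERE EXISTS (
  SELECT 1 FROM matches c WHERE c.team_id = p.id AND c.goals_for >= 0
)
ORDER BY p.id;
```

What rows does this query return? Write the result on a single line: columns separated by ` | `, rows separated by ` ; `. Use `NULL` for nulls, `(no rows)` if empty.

1 | Sensor ; 2 | Bracket ; 3 | Relay ; 5 | Panel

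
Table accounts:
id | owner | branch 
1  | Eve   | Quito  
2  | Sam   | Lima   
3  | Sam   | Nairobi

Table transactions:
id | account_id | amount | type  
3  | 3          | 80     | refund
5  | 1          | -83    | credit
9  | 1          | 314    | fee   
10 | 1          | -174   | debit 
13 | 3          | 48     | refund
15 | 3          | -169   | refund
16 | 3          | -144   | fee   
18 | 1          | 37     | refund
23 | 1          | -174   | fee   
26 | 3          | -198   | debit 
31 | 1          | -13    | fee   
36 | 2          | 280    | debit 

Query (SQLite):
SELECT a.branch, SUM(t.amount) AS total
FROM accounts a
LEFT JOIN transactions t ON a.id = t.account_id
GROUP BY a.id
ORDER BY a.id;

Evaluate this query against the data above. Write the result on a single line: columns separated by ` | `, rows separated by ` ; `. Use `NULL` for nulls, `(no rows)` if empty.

LEFT JOIN keeps every accounts row; unmatched ones get NULL for transactions columns.
Group by accounts.id and compute SUM(t.amount). SUM over an all-NULL group is NULL.
  1: ids {5, 9, 10, 18, 23, 31} → SUM(t.amount)=-93
  2: ids {36} → SUM(t.amount)=280
  3: ids {3, 13, 15, 16, 26} → SUM(t.amount)=-383

Quito | -93 ; Lima | 280 ; Nairobi | -383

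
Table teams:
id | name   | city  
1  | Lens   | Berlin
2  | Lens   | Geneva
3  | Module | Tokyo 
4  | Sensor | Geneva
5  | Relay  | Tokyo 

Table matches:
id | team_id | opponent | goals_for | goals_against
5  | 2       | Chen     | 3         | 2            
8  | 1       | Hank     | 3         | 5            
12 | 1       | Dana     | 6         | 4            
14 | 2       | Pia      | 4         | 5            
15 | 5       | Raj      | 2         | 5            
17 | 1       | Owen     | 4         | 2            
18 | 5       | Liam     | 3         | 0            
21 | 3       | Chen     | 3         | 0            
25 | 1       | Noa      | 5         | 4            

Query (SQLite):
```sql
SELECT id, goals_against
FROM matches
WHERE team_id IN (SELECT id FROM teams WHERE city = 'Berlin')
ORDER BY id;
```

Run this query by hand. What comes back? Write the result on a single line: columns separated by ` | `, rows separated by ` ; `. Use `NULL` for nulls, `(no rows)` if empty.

Inner query: teams.id where city = 'Berlin'.
Outer: keep matches rows whose team_id is in that set.
Inner query → {1}

8 | 5 ; 12 | 4 ; 17 | 2 ; 25 | 4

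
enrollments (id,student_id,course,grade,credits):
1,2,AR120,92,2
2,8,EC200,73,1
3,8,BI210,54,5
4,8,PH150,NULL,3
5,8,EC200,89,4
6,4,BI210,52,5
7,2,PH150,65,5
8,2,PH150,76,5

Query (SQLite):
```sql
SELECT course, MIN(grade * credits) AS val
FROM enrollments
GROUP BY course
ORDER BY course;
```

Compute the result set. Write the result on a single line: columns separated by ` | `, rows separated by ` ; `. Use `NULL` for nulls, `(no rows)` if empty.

For each row compute grade * credits.
Group by course; take MIN of the expression per group.
  AR120: ids {1} → MIN(grade * credits)=184
  BI210: ids {3, 6} → MIN(grade * credits)=260
  EC200: ids {2, 5} → MIN(grade * credits)=73
  PH150: ids {4, 7, 8} → MIN(grade * credits)=325

AR120 | 184 ; BI210 | 260 ; EC200 | 73 ; PH150 | 325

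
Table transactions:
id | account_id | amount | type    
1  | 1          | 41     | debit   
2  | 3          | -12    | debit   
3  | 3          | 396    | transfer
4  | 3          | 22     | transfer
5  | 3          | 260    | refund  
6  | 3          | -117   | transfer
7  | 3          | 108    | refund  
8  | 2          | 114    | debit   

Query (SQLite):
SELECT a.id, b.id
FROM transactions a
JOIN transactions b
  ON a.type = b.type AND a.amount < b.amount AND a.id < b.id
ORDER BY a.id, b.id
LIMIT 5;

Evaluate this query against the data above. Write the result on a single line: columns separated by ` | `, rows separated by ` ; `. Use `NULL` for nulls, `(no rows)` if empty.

1 | 8 ; 2 | 8

Pairs (a,b) with same type, a.amount < b.amount, a.id < b.id.
type groups: debit:{1,2,8} refund:{5,7} transfer:{3,4,6}
Ordered by (a.id, b.id); first 5.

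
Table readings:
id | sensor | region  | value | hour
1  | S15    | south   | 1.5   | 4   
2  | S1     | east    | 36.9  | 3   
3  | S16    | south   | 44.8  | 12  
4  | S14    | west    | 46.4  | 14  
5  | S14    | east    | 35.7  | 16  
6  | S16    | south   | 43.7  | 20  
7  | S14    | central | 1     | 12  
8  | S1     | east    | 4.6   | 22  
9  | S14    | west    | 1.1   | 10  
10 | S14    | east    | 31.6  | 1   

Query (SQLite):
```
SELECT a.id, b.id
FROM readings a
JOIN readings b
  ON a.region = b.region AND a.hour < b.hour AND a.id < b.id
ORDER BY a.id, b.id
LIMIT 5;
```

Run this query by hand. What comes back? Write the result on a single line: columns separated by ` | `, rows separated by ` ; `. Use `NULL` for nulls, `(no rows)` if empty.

1 | 3 ; 1 | 6 ; 2 | 5 ; 2 | 8 ; 3 | 6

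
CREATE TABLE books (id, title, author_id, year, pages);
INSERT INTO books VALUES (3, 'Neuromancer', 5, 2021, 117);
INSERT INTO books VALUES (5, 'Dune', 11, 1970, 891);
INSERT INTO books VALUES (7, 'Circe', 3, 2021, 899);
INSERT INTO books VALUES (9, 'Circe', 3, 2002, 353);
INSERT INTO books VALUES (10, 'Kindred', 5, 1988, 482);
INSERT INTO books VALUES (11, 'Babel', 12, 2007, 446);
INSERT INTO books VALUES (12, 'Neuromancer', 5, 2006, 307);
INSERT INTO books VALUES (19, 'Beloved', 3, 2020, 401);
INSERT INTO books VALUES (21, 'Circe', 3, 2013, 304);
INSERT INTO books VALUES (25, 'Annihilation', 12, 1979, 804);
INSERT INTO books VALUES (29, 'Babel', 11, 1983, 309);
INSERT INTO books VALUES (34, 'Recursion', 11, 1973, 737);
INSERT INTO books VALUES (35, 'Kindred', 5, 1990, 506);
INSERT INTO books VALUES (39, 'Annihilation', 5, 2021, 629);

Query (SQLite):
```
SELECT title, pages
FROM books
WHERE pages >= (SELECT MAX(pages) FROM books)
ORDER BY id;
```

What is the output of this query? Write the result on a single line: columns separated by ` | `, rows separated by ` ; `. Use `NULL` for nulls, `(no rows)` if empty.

Scalar subquery: MAX(pages) over all books rows = 899.
Keep rows where pages >= that value.

Circe | 899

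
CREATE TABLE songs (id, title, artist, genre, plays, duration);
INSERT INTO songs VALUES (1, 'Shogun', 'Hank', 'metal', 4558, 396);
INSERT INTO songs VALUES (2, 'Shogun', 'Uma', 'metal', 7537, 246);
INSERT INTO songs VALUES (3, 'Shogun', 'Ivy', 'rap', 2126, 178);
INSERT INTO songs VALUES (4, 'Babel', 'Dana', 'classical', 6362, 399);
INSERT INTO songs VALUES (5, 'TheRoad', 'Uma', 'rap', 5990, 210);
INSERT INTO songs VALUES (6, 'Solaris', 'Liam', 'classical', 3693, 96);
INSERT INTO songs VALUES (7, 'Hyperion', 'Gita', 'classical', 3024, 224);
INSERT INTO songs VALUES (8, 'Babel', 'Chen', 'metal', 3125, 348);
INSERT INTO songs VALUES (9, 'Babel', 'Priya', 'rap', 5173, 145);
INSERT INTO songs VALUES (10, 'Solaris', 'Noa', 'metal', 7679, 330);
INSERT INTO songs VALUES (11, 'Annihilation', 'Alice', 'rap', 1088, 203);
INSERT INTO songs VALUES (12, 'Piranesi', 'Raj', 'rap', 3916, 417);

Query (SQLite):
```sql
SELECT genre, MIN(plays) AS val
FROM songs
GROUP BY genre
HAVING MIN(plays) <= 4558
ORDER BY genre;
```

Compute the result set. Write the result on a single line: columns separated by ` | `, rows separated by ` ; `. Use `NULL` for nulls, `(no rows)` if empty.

classical | 3024 ; metal | 3125 ; rap | 1088

Partition songs by genre; compute MIN(plays) within each group.
HAVING: keep groups where MIN(plays) <= 4558.
  classical: ids {4, 6, 7} → MIN(plays)=3024
  metal: ids {1, 2, 8, 10} → MIN(plays)=3125
  rap: ids {3, 5, 9, 11, 12} → MIN(plays)=1088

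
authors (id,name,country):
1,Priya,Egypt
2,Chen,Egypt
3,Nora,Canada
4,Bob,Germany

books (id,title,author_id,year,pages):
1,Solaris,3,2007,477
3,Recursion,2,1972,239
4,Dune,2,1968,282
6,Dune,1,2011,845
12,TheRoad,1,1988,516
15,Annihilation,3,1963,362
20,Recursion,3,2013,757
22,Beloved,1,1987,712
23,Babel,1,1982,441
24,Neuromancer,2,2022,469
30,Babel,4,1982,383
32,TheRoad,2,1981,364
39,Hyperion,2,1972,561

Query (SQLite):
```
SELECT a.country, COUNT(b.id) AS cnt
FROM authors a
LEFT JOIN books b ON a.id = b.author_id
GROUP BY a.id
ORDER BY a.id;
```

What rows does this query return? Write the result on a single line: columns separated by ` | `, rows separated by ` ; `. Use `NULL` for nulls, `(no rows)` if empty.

Egypt | 4 ; Egypt | 5 ; Canada | 3 ; Germany | 1

LEFT JOIN keeps every authors row; unmatched ones get NULL for books columns.
Group by authors.id and compute COUNT(b.id). COUNT(col) of an all-NULL group is 0.
  1: ids {6, 12, 22, 23} → COUNT(b.id)=4
  2: ids {3, 4, 24, 32, 39} → COUNT(b.id)=5
  3: ids {1, 15, 20} → COUNT(b.id)=3
  4: ids {30} → COUNT(b.id)=1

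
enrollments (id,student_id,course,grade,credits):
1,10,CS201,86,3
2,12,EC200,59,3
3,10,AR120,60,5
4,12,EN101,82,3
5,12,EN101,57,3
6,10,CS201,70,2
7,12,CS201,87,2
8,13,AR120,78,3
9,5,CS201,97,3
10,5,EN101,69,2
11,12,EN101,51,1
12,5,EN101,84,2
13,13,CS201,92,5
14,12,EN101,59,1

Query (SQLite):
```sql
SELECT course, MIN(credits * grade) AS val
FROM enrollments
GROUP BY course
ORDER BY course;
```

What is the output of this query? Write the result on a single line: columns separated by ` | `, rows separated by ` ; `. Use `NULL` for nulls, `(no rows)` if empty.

AR120 | 234 ; CS201 | 140 ; EC200 | 177 ; EN101 | 51

For each row compute credits * grade.
Group by course; take MIN of the expression per group.
  AR120: ids {3, 8} → MIN(credits * grade)=234
  CS201: ids {1, 6, 7, 9, 13} → MIN(credits * grade)=140
  EC200: ids {2} → MIN(credits * grade)=177
  EN101: ids {4, 5, 10, 11, 12, 14} → MIN(credits * grade)=51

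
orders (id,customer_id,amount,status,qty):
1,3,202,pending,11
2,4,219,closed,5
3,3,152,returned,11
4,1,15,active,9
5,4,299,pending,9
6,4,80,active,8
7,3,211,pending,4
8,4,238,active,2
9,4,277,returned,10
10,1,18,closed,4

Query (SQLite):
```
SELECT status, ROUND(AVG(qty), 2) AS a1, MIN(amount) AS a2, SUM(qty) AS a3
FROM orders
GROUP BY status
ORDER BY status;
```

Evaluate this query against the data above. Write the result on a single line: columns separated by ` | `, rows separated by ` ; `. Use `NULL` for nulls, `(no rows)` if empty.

active | 6.33 | 15 | 19 ; closed | 4.5 | 18 | 9 ; pending | 8 | 202 | 24 ; returned | 10.5 | 152 | 21

Group orders by status.
Per group compute: ROUND(AVG(qty), 2), MIN(amount), SUM(qty).
  active: ids {4, 6, 8} → ROUND(AVG(qty), 2)=6.33, MIN(amount)=15, SUM(qty)=19
  closed: ids {2, 10} → ROUND(AVG(qty), 2)=4.5, MIN(amount)=18, SUM(qty)=9
  pending: ids {1, 5, 7} → ROUND(AVG(qty), 2)=8, MIN(amount)=202, SUM(qty)=24
  returned: ids {3, 9} → ROUND(AVG(qty), 2)=10.5, MIN(amount)=152, SUM(qty)=21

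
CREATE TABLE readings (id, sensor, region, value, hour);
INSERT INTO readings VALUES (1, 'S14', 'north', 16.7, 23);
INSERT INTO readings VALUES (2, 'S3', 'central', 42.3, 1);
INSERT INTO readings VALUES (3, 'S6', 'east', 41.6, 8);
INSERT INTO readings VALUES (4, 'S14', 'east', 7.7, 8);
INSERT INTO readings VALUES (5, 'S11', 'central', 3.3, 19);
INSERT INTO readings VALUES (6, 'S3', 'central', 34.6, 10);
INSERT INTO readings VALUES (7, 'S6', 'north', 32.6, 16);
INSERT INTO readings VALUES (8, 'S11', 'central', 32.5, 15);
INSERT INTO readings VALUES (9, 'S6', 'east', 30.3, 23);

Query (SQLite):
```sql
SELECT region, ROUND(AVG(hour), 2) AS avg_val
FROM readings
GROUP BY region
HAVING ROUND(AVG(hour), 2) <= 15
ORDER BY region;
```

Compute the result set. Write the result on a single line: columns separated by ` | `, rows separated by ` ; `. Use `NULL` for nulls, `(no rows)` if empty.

central | 11.25 ; east | 13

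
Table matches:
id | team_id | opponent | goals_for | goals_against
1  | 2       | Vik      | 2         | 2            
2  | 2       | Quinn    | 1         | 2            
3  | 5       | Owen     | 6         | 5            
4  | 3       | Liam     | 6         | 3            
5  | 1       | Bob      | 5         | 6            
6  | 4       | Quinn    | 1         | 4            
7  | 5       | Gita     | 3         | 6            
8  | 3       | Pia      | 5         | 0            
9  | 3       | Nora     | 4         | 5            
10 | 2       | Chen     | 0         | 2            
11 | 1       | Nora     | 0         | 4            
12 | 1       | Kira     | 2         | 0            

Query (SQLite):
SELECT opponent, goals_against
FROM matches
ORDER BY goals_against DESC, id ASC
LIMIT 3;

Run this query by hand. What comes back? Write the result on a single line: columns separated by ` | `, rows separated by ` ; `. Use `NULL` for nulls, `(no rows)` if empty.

Bob | 6 ; Gita | 6 ; Owen | 5

Sort by goals_against desc, tiebreak id asc: (6, id=5), (6, id=7), (5, id=3), (5, id=9), (4, id=6), (4, id=11) …. Take first 3.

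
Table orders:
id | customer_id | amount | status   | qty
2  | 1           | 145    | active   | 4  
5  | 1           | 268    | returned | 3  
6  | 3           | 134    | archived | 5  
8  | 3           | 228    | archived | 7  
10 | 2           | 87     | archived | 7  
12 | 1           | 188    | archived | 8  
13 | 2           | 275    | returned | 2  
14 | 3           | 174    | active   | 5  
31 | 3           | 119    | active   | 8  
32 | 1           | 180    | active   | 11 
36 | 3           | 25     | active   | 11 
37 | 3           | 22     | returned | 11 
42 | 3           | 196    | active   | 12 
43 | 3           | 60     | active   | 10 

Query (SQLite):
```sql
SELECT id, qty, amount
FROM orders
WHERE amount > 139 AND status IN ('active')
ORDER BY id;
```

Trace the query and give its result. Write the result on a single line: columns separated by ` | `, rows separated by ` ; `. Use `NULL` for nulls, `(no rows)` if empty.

2 | 4 | 145 ; 14 | 5 | 174 ; 32 | 11 | 180 ; 42 | 12 | 196

amount > 139: ids {2, 5, 8, 12, 13, 14, 32, 42}
status IN ('active'): ids {2, 14, 31, 32, 36, 42, 43}
Combine with AND.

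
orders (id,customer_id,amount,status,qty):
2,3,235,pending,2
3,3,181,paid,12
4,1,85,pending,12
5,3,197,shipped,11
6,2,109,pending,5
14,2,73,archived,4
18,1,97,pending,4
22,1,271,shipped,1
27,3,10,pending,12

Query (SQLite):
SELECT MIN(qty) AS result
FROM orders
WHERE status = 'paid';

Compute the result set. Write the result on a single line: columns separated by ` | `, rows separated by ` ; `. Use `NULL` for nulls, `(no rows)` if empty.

12

Rows where status='paid' → qty values: [12].
MIN of non-NULL values = 12.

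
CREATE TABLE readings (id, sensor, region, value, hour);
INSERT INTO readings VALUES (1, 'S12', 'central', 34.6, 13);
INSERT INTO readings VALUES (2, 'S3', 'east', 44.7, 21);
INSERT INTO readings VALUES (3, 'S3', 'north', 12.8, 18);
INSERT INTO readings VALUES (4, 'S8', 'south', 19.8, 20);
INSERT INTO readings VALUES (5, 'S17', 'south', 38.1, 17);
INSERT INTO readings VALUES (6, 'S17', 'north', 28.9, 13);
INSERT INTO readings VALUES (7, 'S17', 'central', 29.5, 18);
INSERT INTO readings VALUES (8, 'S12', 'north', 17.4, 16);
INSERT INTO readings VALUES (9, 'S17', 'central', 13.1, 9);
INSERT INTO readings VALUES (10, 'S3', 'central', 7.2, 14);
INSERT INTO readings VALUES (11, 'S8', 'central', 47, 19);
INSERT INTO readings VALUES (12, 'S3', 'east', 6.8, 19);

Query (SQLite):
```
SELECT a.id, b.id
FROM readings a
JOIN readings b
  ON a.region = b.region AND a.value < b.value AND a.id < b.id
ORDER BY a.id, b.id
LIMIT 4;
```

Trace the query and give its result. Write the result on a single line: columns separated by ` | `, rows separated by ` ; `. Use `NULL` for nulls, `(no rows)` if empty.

Pairs (a,b) with same region, a.value < b.value, a.id < b.id.
region groups: central:{1,7,9,10,11} east:{2,12} north:{3,6,8} south:{4,5}
Ordered by (a.id, b.id); first 4.

1 | 11 ; 3 | 6 ; 3 | 8 ; 4 | 5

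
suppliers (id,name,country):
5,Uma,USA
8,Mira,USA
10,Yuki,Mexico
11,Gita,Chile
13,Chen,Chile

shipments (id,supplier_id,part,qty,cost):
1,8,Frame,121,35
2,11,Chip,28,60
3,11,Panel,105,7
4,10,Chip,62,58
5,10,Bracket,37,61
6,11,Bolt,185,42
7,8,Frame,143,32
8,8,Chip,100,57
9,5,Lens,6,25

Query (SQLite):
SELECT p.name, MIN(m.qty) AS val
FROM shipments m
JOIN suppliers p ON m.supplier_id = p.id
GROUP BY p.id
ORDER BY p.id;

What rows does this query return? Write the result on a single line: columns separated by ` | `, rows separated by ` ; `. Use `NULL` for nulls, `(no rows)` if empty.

Join each shipments row to its suppliers via supplier_id.
Group joined rows by suppliers.id; compute MIN(m.qty) per group.
  5: ids {9} → MIN(m.qty)=6
  8: ids {1, 7, 8} → MIN(m.qty)=100
  10: ids {4, 5} → MIN(m.qty)=37
  11: ids {2, 3, 6} → MIN(m.qty)=28

Uma | 6 ; Mira | 100 ; Yuki | 37 ; Gita | 28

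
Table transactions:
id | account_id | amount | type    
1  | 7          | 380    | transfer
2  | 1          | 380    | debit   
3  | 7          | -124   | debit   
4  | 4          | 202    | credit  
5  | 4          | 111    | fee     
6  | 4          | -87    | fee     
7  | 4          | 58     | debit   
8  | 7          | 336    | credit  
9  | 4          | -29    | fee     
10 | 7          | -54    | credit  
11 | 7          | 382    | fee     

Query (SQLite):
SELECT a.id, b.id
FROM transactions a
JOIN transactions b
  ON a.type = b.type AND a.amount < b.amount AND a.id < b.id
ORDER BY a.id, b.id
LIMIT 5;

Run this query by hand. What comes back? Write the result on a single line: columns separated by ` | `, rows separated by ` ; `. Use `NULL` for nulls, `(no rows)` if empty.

3 | 7 ; 4 | 8 ; 5 | 11 ; 6 | 9 ; 6 | 11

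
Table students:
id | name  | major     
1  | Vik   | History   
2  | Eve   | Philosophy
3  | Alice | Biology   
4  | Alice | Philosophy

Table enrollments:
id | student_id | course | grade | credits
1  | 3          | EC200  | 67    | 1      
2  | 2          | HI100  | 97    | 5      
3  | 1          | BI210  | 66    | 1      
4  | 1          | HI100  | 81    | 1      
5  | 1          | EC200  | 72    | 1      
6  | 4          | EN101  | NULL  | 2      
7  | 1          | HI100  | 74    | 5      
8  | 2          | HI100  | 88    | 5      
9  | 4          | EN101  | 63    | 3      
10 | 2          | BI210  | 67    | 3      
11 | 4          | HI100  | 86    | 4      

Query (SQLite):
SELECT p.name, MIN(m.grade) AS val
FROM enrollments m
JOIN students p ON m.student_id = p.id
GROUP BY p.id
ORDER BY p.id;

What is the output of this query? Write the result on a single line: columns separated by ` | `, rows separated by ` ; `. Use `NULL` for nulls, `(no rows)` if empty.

Join each enrollments row to its students via student_id.
Group joined rows by students.id; compute MIN(m.grade) per group.
  1: ids {3, 4, 5, 7} → MIN(m.grade)=66
  2: ids {2, 8, 10} → MIN(m.grade)=67
  3: ids {1} → MIN(m.grade)=67
  4: ids {6, 9, 11} → MIN(m.grade)=63

Vik | 66 ; Eve | 67 ; Alice | 67 ; Alice | 63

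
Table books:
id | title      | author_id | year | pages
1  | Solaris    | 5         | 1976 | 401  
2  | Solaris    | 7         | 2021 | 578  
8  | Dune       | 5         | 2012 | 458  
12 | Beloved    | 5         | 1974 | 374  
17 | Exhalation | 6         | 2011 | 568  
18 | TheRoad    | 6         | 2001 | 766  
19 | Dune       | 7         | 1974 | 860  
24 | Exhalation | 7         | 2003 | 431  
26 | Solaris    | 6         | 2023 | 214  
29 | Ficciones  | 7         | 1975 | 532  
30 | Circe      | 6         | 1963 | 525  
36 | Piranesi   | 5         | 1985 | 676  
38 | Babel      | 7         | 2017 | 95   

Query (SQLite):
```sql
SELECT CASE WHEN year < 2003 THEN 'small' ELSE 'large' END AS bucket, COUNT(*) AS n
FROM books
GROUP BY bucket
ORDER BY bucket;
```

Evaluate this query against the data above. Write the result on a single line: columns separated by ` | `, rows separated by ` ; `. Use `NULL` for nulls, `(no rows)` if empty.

Bucket rows by year < 2003 → 'small' else 'large'; count each bucket.

large | 6 ; small | 7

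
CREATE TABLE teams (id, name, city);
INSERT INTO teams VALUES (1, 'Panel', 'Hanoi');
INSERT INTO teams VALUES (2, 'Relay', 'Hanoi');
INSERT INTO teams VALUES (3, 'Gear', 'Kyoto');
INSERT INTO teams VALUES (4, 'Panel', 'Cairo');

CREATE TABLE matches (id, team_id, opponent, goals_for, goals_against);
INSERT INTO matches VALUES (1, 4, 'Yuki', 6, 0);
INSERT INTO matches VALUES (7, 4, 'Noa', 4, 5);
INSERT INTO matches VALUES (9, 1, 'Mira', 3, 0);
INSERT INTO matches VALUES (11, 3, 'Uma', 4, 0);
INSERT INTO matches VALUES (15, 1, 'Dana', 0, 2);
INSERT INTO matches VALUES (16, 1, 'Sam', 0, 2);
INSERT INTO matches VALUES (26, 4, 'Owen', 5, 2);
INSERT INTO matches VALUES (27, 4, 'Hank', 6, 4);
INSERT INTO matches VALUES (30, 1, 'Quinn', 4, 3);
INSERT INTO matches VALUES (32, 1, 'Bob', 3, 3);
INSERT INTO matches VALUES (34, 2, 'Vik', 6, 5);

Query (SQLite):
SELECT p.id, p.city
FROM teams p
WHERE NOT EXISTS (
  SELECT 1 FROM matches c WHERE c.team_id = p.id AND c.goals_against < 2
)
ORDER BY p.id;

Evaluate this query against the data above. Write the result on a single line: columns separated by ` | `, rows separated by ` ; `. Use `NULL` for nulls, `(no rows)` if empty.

For each teams row, check whether any matches with matching team_id has goals_against < 2.
Keep rows where that is false.

2 | Hanoi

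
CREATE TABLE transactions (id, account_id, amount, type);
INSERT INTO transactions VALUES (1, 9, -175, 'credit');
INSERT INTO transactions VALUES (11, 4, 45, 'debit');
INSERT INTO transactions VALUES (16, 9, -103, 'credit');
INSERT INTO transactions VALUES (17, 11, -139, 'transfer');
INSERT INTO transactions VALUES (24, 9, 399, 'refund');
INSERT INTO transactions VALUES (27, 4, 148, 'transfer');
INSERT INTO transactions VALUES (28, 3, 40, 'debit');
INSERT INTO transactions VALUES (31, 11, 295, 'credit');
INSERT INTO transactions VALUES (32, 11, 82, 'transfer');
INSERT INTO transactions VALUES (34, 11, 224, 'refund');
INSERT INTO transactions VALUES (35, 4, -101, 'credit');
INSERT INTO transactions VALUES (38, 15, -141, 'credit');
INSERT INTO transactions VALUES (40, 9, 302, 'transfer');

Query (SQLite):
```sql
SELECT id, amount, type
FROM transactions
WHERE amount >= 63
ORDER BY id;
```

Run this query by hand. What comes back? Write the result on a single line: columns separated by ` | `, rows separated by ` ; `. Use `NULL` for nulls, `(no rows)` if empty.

24 | 399 | refund ; 27 | 148 | transfer ; 31 | 295 | credit ; 32 | 82 | transfer ; 34 | 224 | refund ; 40 | 302 | transfer

amount >= 63: ids {24, 27, 31, 32, 34, 40}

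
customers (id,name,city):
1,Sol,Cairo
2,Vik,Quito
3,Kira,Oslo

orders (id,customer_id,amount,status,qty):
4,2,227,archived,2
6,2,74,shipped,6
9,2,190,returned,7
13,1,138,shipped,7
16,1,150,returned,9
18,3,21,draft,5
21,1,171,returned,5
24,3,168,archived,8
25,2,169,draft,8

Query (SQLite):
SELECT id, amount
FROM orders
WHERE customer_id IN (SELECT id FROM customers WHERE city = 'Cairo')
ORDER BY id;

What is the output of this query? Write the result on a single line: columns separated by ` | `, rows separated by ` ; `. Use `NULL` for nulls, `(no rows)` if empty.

13 | 138 ; 16 | 150 ; 21 | 171

Inner query: customers.id where city = 'Cairo'.
Outer: keep orders rows whose customer_id is in that set.
Inner query → {1}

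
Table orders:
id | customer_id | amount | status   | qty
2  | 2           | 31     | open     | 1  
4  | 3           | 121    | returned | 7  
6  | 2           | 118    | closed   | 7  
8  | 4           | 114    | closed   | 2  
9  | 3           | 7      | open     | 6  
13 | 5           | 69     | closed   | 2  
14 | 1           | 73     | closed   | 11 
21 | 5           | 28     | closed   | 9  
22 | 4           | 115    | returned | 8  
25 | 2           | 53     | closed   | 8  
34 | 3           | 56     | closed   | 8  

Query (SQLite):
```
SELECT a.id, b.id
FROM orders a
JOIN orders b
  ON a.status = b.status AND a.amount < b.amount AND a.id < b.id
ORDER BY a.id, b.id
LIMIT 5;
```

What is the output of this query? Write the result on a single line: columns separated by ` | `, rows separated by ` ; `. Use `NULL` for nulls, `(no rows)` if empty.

Pairs (a,b) with same status, a.amount < b.amount, a.id < b.id.
status groups: closed:{6,8,13,14,21,25,34} open:{2,9} returned:{4,22}
Ordered by (a.id, b.id); first 5.

13 | 14 ; 21 | 25 ; 21 | 34 ; 25 | 34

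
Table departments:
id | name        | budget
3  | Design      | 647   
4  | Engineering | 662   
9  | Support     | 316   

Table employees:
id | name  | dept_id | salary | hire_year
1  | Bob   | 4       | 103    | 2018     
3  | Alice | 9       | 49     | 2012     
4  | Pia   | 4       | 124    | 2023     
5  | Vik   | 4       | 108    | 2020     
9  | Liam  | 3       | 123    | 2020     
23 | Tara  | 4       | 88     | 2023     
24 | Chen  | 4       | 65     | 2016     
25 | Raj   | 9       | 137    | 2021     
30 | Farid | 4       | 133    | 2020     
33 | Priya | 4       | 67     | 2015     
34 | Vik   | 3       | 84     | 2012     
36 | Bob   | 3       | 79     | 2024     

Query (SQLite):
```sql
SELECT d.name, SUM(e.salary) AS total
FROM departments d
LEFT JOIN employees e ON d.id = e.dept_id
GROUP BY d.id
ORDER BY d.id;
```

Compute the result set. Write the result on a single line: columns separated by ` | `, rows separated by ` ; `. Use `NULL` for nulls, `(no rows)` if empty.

Design | 286 ; Engineering | 688 ; Support | 186

LEFT JOIN keeps every departments row; unmatched ones get NULL for employees columns.
Group by departments.id and compute SUM(e.salary). SUM over an all-NULL group is NULL.
  3: ids {9, 34, 36} → SUM(e.salary)=286
  4: ids {1, 4, 5, 23, 24, 30, 33} → SUM(e.salary)=688
  9: ids {3, 25} → SUM(e.salary)=186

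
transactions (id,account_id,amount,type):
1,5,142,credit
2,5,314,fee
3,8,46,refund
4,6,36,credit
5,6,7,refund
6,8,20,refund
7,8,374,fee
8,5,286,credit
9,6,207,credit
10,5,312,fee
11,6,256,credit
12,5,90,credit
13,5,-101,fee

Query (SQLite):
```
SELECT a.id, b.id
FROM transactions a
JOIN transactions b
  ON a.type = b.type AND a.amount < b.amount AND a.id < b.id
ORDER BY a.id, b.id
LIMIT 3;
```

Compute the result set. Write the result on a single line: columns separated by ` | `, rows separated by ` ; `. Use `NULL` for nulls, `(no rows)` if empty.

1 | 8 ; 1 | 9 ; 1 | 11

Pairs (a,b) with same type, a.amount < b.amount, a.id < b.id.
type groups: credit:{1,4,8,9,11,12} fee:{2,7,10,13} refund:{3,5,6}
Ordered by (a.id, b.id); first 3.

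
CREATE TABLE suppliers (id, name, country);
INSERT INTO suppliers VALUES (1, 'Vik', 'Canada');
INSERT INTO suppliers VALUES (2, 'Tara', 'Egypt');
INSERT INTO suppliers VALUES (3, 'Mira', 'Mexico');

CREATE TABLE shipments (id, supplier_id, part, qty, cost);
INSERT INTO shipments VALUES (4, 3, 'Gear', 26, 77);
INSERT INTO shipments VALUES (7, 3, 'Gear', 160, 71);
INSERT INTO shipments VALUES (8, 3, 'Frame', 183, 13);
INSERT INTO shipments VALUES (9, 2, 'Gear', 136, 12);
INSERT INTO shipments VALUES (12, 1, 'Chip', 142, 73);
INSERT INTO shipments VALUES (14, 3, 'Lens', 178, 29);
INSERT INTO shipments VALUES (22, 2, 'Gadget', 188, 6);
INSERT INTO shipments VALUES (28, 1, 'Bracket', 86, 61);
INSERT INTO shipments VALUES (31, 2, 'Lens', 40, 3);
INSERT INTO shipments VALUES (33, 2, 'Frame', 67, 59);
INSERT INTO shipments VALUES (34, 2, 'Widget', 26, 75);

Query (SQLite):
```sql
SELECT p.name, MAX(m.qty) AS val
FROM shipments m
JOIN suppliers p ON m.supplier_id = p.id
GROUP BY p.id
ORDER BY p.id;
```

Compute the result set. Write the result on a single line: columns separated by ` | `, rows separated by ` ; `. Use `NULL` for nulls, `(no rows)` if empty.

Vik | 142 ; Tara | 188 ; Mira | 183

Join each shipments row to its suppliers via supplier_id.
Group joined rows by suppliers.id; compute MAX(m.qty) per group.
  1: ids {12, 28} → MAX(m.qty)=142
  2: ids {9, 22, 31, 33, 34} → MAX(m.qty)=188
  3: ids {4, 7, 8, 14} → MAX(m.qty)=183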